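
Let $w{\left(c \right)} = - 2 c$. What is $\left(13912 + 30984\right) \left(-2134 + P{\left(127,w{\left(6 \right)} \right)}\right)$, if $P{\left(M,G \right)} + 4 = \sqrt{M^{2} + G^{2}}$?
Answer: $-95987648 + 44896 \sqrt{16273} \approx -9.026 \cdot 10^{7}$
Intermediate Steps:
$P{\left(M,G \right)} = -4 + \sqrt{G^{2} + M^{2}}$ ($P{\left(M,G \right)} = -4 + \sqrt{M^{2} + G^{2}} = -4 + \sqrt{G^{2} + M^{2}}$)
$\left(13912 + 30984\right) \left(-2134 + P{\left(127,w{\left(6 \right)} \right)}\right) = \left(13912 + 30984\right) \left(-2134 - \left(4 - \sqrt{\left(\left(-2\right) 6\right)^{2} + 127^{2}}\right)\right) = 44896 \left(-2134 - \left(4 - \sqrt{\left(-12\right)^{2} + 16129}\right)\right) = 44896 \left(-2134 - \left(4 - \sqrt{144 + 16129}\right)\right) = 44896 \left(-2134 - \left(4 - \sqrt{16273}\right)\right) = 44896 \left(-2138 + \sqrt{16273}\right) = -95987648 + 44896 \sqrt{16273}$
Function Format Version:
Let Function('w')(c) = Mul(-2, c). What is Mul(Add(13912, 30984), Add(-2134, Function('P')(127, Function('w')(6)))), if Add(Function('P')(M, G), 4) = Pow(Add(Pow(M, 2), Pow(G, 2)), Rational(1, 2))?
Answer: Add(-95987648, Mul(44896, Pow(16273, Rational(1, 2)))) ≈ -9.0260e+7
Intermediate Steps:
Function('P')(M, G) = Add(-4, Pow(Add(Pow(G, 2), Pow(M, 2)), Rational(1, 2))) (Function('P')(M, G) = Add(-4, Pow(Add(Pow(M, 2), Pow(G, 2)), Rational(1, 2))) = Add(-4, Pow(Add(Pow(G, 2), Pow(M, 2)), Rational(1, 2))))
Mul(Add(13912, 30984), Add(-2134, Function('P')(127, Function('w')(6)))) = Mul(Add(13912, 30984), Add(-2134, Add(-4, Pow(Add(Pow(Mul(-2, 6), 2), Pow(127, 2)), Rational(1, 2))))) = Mul(44896, Add(-2134, Add(-4, Pow(Add(Pow(-12, 2), 16129), Rational(1, 2))))) = Mul(44896, Add(-2134, Add(-4, Pow(Add(144, 16129), Rational(1, 2))))) = Mul(44896, Add(-2134, Add(-4, Pow(16273, Rational(1, 2))))) = Mul(44896, Add(-2138, Pow(16273, Rational(1, 2)))) = Add(-95987648, Mul(44896, Pow(16273, Rational(1, 2))))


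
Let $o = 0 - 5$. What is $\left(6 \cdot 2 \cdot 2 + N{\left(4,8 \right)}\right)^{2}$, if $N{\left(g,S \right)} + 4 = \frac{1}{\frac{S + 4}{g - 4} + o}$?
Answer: $400$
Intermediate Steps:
$o = -5$
$N{\left(g,S \right)} = -4 + \frac{1}{-5 + \frac{4 + S}{-4 + g}}$ ($N{\left(g,S \right)} = -4 + \frac{1}{\frac{S + 4}{g - 4} - 5} = -4 + \frac{1}{\frac{4 + S}{-4 + g} - 5} = -4 + \frac{1}{-5 + \frac{4 + S}{-4 + g}}$)
$\left(6 \cdot 2 \cdot 2 + N{\left(4,8 \right)}\right)^{2} = \left(6 \cdot 2 \cdot 2 + \frac{-100 - 32 + 21 \cdot 4}{24 + 8 - 20}\right)^{2} = \left(12 \cdot 2 + \frac{-100 - 32 + 84}{24 + 8 - 20}\right)^{2} = \left(24 + \frac{1}{12} \left(-48\right)\right)^{2} = \left(24 - 4\right)^{2} = 20^{2} = 400$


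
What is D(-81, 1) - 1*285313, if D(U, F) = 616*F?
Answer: -284697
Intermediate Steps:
D(-81, 1) - 1*285313 = 616*1 - 1*285313 = 616 - 285313 = -284697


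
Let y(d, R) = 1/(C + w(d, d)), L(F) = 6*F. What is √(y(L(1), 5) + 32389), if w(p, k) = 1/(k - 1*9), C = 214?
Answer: 2*√3327006658/641 ≈ 179.97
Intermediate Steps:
w(p, k) = 1/(-9 + k) (w(p, k) = 1/(k - 9) = 1/(-9 + k))
y(d, R) = 1/(214 + 1/(-9 + d))
√(y(L(1), 5) + 32389) = √((-9 + 6*1)/(-1925 + 214*(6*1)) + 32389) = √((-9 + 6)/(-1925 + 214*6) + 32389) = √(-3/(-1925 + 1284) + 32389) = √(-3/(-641) + 32389) = √(-1/641*(-3) + 32389) = √(3/641 + 32389) = √(20761352/641) = 2*√3327006658/641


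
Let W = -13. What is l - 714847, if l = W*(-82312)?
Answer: 355209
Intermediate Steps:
l = 1070056 (l = -13*(-82312) = 1070056)
l - 714847 = 1070056 - 714847 = 355209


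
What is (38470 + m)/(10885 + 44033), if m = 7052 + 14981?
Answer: 60503/54918 ≈ 1.1017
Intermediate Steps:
m = 22033
(38470 + m)/(10885 + 44033) = (38470 + 22033)/(10885 + 44033) = 60503/54918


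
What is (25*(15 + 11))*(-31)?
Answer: -20150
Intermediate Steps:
(25*(15 + 11))*(-31) = (25*26)*(-31) = 650*(-31) = -20150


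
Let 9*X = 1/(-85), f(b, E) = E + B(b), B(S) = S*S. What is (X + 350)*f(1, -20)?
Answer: -5087231/765 ≈ -6650.0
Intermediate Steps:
B(S) = S²
f(b, E) = E + b²
X = -1/765 (X = (⅑)/(-85) = (⅑)*(-1/85) = -1/765 ≈ -0.0013072)
(X + 350)*f(1, -20) = (-1/765 + 350)*(-20 + 1²) = 267749*(-20 + 1)/765 = (267749/765)*(-19) = -5087231/765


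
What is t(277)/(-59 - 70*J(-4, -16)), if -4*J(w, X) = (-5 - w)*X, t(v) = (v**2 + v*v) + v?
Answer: 153735/221 ≈ 695.63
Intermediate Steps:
t(v) = v + 2*v**2 (t(v) = (v**2 + v**2) + v = 2*v**2 + v = v + 2*v**2)
J(w, X) = -X*(-5 - w)/4 (J(w, X) = -(-5 - w)*X/4 = -X*(-5 - w)/4)
t(277)/(-59 - 70*J(-4, -16)) = (277*(1 + 2*277))/(-59 - 35*(-16)*(5 - 4)/2) = (277*(1 + 554))/(-59 - 35*(-16)/2) = (277*555)/(-59 - 70*(-4)) = 153735/(-59 + 280) = 153735/221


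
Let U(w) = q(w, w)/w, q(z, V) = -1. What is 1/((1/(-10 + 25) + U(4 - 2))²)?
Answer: 900/169 ≈ 5.3254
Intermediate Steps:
U(w) = -1/w
1/((1/(-10 + 25) + U(4 - 2))²) = 1/((1/(-10 + 25) - 1/(4 - 2))²) = 1/((1/15 - 1/2)²) = 1/((1/15 - 1*½)²) = 1/((1/15 - ½)²) = 1/((-13/30)²) = 1/(169/900) = 900/169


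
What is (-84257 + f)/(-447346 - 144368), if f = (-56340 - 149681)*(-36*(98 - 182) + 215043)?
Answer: 22463232832/295857 ≈ 75926.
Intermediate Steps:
f = -44926381407 (f = -206021*(-36*(-84) + 215043) = -206021*(3024 + 215043) = -206021*218067 = -44926381407)
(-84257 + f)/(-447346 - 144368) = (-84257 - 44926381407)/(-447346 - 144368) = -44926465664/(-591714) = -44926465664*(-1/591714) = 22463232832/295857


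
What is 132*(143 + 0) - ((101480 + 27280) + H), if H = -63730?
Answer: -46154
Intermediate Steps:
132*(143 + 0) - ((101480 + 27280) + H) = 132*(143 + 0) - ((101480 + 27280) - 63730) = 132*143 - (128760 - 63730) = 18876 - 1*65030 = 18876 - 65030 = -46154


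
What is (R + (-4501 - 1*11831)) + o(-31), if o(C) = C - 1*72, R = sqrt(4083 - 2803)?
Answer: -16435 + 16*sqrt(5) ≈ -16399.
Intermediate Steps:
R = 16*sqrt(5) (R = sqrt(1280) = 16*sqrt(5) ≈ 35.777)
o(C) = -72 + C (o(C) = C - 72 = -72 + C)
(R + (-4501 - 1*11831)) + o(-31) = (16*sqrt(5) + (-4501 - 1*11831)) + (-72 - 31) = (16*sqrt(5) + (-4501 - 11831)) - 103 = (16*sqrt(5) - 16332) - 103 = (-16332 + 16*sqrt(5)) - 103 = -16435 + 16*sqrt(5)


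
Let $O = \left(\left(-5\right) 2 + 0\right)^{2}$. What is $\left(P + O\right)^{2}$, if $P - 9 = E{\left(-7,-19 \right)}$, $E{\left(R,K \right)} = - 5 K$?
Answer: $41616$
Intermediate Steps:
$P = 104$ ($P = 9 - -95 = 9 + 95 = 104$)
$O = 100$ ($O = \left(-10 + 0\right)^{2} = \left(-10\right)^{2} = 100$)
$\left(P + O\right)^{2} = \left(104 + 100\right)^{2} = 204^{2} = 41616$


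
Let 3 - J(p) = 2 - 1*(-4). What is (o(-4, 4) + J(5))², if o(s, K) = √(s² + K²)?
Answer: 41 - 24*√2 ≈ 7.0589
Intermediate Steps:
J(p) = -3 (J(p) = 3 - (2 - 1*(-4)) = 3 - (2 + 4) = 3 - 1*6 = 3 - 6 = -3)
o(s, K) = √(K² + s²)
(o(-4, 4) + J(5))² = (√(4² + (-4)²) - 3)² = (√(16 + 16) - 3)² = (√32 - 3)² = (4*√2 - 3)² = (-3 + 4*√2)²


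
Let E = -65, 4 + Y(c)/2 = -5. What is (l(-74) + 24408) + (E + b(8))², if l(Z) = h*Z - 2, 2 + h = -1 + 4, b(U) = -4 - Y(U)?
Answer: 26933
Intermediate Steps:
Y(c) = -18 (Y(c) = -8 + 2*(-5) = -8 - 10 = -18)
b(U) = 14 (b(U) = -4 - 1*(-18) = -4 + 18 = 14)
h = 1 (h = -2 + (-1 + 4) = -2 + 3 = 1)
l(Z) = -2 + Z (l(Z) = 1*Z - 2 = Z - 2 = -2 + Z)
(l(-74) + 24408) + (E + b(8))² = ((-2 - 74) + 24408) + (-65 + 14)² = (-76 + 24408) + (-51)² = 24332 + 2601 = 26933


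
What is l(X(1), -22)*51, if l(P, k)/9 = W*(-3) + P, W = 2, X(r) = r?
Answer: -2295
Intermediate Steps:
l(P, k) = -54 + 9*P (l(P, k) = 9*(2*(-3) + P) = 9*(-6 + P) = -54 + 9*P)
l(X(1), -22)*51 = (-54 + 9*1)*51 = (-54 + 9)*51 = -45*51 = -2295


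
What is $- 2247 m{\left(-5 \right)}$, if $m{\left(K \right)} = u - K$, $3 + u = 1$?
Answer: $-6741$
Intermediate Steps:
$u = -2$ ($u = -3 + 1 = -2$)
$m{\left(K \right)} = -2 - K$
$- 2247 m{\left(-5 \right)} = - 2247 \left(-2 - -5\right) = - 2247 \left(-2 + 5\right) = \left(-2247\right) 3 = -6741$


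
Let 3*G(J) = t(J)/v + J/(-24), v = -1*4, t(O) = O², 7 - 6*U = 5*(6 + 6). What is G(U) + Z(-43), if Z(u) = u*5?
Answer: -23909/108 ≈ -221.38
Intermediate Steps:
Z(u) = 5*u
U = -53/6 (U = 7/6 - 5*(6 + 6)/6 = 7/6 - 5*12/6 = 7/6 - ⅙*60 = 7/6 - 10 = -53/6 ≈ -8.8333)
v = -4
G(J) = -J²/12 - J/72 (G(J) = (J²/(-4) + J/(-24))/3 = (J²*(-¼) + J*(-1/24))/3 = (-J²/4 - J/24)/3 = -J²/12 - J/72)
G(U) + Z(-43) = (1/72)*(-53/6)*(-1 - 6*(-53/6)) + 5*(-43) = (1/72)*(-53/6)*(-1 + 53) - 215 = (1/72)*(-53/6)*52 - 215 = -689/108 - 215 = -23909/108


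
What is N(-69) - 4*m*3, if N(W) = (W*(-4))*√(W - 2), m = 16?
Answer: -192 + 276*I*√71 ≈ -192.0 + 2325.6*I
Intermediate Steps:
N(W) = -4*W*√(-2 + W) (N(W) = (-4*W)*√(-2 + W) = -4*W*√(-2 + W))
N(-69) - 4*m*3 = -4*(-69)*√(-2 - 69) - 4*16*3 = -4*(-69)*√(-71) - 64*3 = -4*(-69)*I*√71 - 192 = 276*I*√71 - 192 = -192 + 276*I*√71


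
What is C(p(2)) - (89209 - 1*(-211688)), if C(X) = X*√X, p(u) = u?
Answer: -300897 + 2*√2 ≈ -3.0089e+5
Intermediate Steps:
C(X) = X^(3/2)
C(p(2)) - (89209 - 1*(-211688)) = 2^(3/2) - (89209 - 1*(-211688)) = 2*√2 - (89209 + 211688) = 2*√2 - 1*300897 = 2*√2 - 300897 = -300897 + 2*√2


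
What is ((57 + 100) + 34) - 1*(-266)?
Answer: 457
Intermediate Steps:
((57 + 100) + 34) - 1*(-266) = (157 + 34) + 266 = 191 + 266 = 457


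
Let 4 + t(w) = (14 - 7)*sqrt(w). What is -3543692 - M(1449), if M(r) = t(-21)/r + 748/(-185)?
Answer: -949938711388/268065 - I*sqrt(21)/207 ≈ -3.5437e+6 - 0.022138*I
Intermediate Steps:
t(w) = -4 + 7*sqrt(w) (t(w) = -4 + (14 - 7)*sqrt(w) = -4 + 7*sqrt(w))
M(r) = -748/185 + (-4 + 7*I*sqrt(21))/r (M(r) = (-4 + 7*sqrt(-21))/r + 748/(-185) = (-4 + 7*(I*sqrt(21)))/r + 748*(-1/185) = (-4 + 7*I*sqrt(21))/r - 748/185 = -748/185 + (-4 + 7*I*sqrt(21))/r)
-3543692 - M(1449) = -3543692 - (-740 - 748*1449 + 1295*I*sqrt(21))/(185*1449) = -3543692 - (-740 - 1083852 + 1295*I*sqrt(21))/(185*1449) = -3543692 - (-1084592 + 1295*I*sqrt(21))/(185*1449) = -3543692 - (-1084592/268065 + I*sqrt(21)/207) = -3543692 + (1084592/268065 - I*sqrt(21)/207) = -949938711388/268065 - I*sqrt(21)/207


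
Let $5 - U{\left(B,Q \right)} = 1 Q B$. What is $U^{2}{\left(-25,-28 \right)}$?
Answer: $483025$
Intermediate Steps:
$U{\left(B,Q \right)} = 5 - B Q$ ($U{\left(B,Q \right)} = 5 - 1 Q B = 5 - Q B = 5 - B Q$)
$U^{2}{\left(-25,-28 \right)} = \left(5 - \left(-25\right) \left(-28\right)\right)^{2} = \left(5 - 700\right)^{2} = \left(-695\right)^{2} = 483025$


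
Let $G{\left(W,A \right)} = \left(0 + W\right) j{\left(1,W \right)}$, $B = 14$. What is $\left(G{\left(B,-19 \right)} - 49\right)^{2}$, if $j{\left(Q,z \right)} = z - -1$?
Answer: $25921$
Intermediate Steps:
$j{\left(Q,z \right)} = 1 + z$ ($j{\left(Q,z \right)} = z + 1 = 1 + z$)
$G{\left(W,A \right)} = W \left(1 + W\right)$ ($G{\left(W,A \right)} = \left(0 + W\right) \left(1 + W\right) = W \left(1 + W\right)$)
$\left(G{\left(B,-19 \right)} - 49\right)^{2} = \left(14 \left(1 + 14\right) - 49\right)^{2} = \left(14 \cdot 15 - 49\right)^{2} = \left(210 - 49\right)^{2} = 161^{2} = 25921$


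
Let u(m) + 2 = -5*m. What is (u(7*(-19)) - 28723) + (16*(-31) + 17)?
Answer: -28539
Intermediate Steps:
u(m) = -2 - 5*m
(u(7*(-19)) - 28723) + (16*(-31) + 17) = ((-2 - 35*(-19)) - 28723) + (16*(-31) + 17) = ((-2 - 5*(-133)) - 28723) + (-496 + 17) = ((-2 + 665) - 28723) - 479 = (663 - 28723) - 479 = -28060 - 479 = -28539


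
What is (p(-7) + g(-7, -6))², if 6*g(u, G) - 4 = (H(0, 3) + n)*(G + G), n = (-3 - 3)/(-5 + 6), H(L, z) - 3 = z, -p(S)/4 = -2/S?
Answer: 100/441 ≈ 0.22676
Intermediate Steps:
p(S) = 8/S (p(S) = -(-8)/S = 8/S)
H(L, z) = 3 + z
n = -6 (n = -6/1 = -6*1 = -6)
g(u, G) = ⅔ (g(u, G) = ⅔ + (((3 + 3) - 6)*(G + G))/6 = ⅔ + ((6 - 6)*(2*G))/6 = ⅔ + (0*(2*G))/6 = ⅔ + (⅙)*0 = ⅔ + 0 = ⅔)
(p(-7) + g(-7, -6))² = (8/(-7) + ⅔)² = (8*(-⅐) + ⅔)² = (-8/7 + ⅔)² = (-10/21)² = 100/441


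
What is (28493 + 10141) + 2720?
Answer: 41354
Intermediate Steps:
(28493 + 10141) + 2720 = 38634 + 2720 = 41354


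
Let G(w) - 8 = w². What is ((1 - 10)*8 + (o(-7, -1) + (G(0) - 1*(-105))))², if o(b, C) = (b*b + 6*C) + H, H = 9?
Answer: 8649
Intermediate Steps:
o(b, C) = 9 + b² + 6*C (o(b, C) = (b*b + 6*C) + 9 = (b² + 6*C) + 9 = 9 + b² + 6*C)
G(w) = 8 + w²
((1 - 10)*8 + (o(-7, -1) + (G(0) - 1*(-105))))² = ((1 - 10)*8 + ((9 + (-7)² + 6*(-1)) + ((8 + 0²) - 1*(-105))))² = (-9*8 + ((9 + 49 - 6) + ((8 + 0) + 105)))² = (-72 + (52 + (8 + 105)))² = (-72 + (52 + 113))² = (-72 + 165)² = 93² = 8649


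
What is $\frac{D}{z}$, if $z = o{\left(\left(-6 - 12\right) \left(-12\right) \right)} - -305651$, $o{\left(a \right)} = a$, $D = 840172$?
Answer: $\frac{840172}{305867} \approx 2.7469$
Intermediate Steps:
$z = 305867$ ($z = \left(-6 - 12\right) \left(-12\right) - -305651 = \left(-18\right) \left(-12\right) + 305651 = 216 + 305651 = 305867$)
$\frac{D}{z} = \frac{840172}{305867}$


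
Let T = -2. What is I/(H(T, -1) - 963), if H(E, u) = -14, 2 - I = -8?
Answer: -10/977 ≈ -0.010235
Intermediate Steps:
I = 10 (I = 2 - 1*(-8) = 2 + 8 = 10)
I/(H(T, -1) - 963) = 10/(-14 - 963) = 10/(-977) = -1/977*10 = -10/977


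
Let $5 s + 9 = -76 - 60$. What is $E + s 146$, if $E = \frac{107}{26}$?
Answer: $- \frac{109977}{26} \approx -4229.9$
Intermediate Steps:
$s = -29$ ($s = - \frac{9}{5} + \frac{-76 - 60}{5} = - \frac{9}{5} + \frac{1}{5} \left(-136\right) = - \frac{9}{5} - \frac{136}{5} = -29$)
$E = \frac{107}{26}$ ($E = 107 \cdot \frac{1}{26} = \frac{107}{26} \approx 4.1154$)
$E + s 146 = \frac{107}{26} - 4234 = - \frac{109977}{26}$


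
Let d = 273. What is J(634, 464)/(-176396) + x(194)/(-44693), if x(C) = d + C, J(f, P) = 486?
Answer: -4731715/358348474 ≈ -0.013204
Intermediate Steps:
x(C) = 273 + C
J(634, 464)/(-176396) + x(194)/(-44693) = 486/(-176396) + (273 + 194)/(-44693) = 486*(-1/176396) + 467*(-1/44693) = -243/88198 - 467/44693 = -4731715/358348474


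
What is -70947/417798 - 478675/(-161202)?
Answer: 1745857957/623609937 ≈ 2.7996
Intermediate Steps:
-70947/417798 - 478675/(-161202) = -70947*1/417798 - 478675*(-1/161202) = -7883/46422 + 478675/161202 = 1745857957/623609937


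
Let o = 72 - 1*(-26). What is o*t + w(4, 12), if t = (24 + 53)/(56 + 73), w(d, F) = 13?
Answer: 9223/129 ≈ 71.496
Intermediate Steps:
o = 98 (o = 72 + 26 = 98)
t = 77/129 ≈ 0.59690
o*t + w(4, 12) = 98*(77/129) + 13 = 7546/129 + 13 = 9223/129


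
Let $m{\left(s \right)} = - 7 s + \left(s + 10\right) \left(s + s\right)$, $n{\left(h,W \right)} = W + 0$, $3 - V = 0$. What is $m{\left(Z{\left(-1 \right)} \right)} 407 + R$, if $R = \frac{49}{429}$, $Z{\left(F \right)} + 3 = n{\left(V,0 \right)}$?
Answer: $- \frac{3666614}{429} \approx -8546.9$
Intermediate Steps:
$V = 3$ ($V = 3 - 0 = 3 + 0 = 3$)
$n{\left(h,W \right)} = W$
$Z{\left(F \right)} = -3$ ($Z{\left(F \right)} = -3 + 0 = -3$)
$m{\left(s \right)} = - 7 s + 2 s \left(10 + s\right)$ ($m{\left(s \right)} = - 7 s + \left(10 + s\right) 2 s = - 7 s + 2 s \left(10 + s\right)$)
$R = \frac{49}{429}$ ($R = 49 \cdot \frac{1}{429} = \frac{49}{429} \approx 0.11422$)
$m{\left(Z{\left(-1 \right)} \right)} 407 + R = - 3 \left(13 + 2 \left(-3\right)\right) 407 + \frac{49}{429} = - 3 \left(13 - 6\right) 407 + \frac{49}{429} = \left(-3\right) 7 \cdot 407 + \frac{49}{429} = \left(-21\right) 407 + \frac{49}{429} = -8547 + \frac{49}{429} = - \frac{3666614}{429}$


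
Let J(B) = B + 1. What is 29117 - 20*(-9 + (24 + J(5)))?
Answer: 28697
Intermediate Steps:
J(B) = 1 + B
29117 - 20*(-9 + (24 + J(5))) = 29117 - 20*(-9 + (24 + (1 + 5))) = 29117 - 20*(-9 + (24 + 6)) = 29117 - 20*(-9 + 30) = 29117 - 20*21 = 29117 - 420 = 28697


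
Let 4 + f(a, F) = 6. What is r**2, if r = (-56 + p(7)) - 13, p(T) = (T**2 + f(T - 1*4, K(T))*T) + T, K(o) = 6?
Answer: 1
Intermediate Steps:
f(a, F) = 2 (f(a, F) = -4 + 6 = 2)
p(T) = T**2 + 3*T (p(T) = (T**2 + 2*T) + T = T**2 + 3*T)
r = 1 (r = (-56 + 7*(3 + 7)) - 13 = (-56 + 7*10) - 13 = (-56 + 70) - 13 = 14 - 13 = 1)
r**2 = 1**2 = 1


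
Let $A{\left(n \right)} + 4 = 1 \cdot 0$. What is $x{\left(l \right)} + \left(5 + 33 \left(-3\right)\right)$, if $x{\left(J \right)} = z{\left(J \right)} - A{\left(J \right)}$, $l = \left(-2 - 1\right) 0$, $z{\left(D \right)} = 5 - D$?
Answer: $-85$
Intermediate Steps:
$A{\left(n \right)} = -4$ ($A{\left(n \right)} = -4 + 1 \cdot 0 = -4 + 0 = -4$)
$l = 0$ ($l = \left(-3\right) 0 = 0$)
$x{\left(J \right)} = 9 - J$ ($x{\left(J \right)} = \left(5 - J\right) - -4 = \left(5 - J\right) + 4 = 9 - J$)
$x{\left(l \right)} + \left(5 + 33 \left(-3\right)\right) = \left(9 - 0\right) + \left(5 + 33 \left(-3\right)\right) = \left(9 + 0\right) + \left(5 - 99\right) = 9 - 94 = -85$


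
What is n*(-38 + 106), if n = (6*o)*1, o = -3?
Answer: -1224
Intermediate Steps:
n = -18 (n = (6*(-3))*1 = -18*1 = -18)
n*(-38 + 106) = -18*(-38 + 106) = -18*68 = -1224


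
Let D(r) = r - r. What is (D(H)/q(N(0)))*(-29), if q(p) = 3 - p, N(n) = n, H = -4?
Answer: 0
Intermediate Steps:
D(r) = 0
(D(H)/q(N(0)))*(-29) = (0/(3 - 1*0))*(-29) = (0/(3 + 0))*(-29) = (0/3)*(-29) = ((1/3)*0)*(-29) = 0*(-29) = 0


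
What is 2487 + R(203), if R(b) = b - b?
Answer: 2487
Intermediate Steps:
R(b) = 0
2487 + R(203) = 2487 + 0 = 2487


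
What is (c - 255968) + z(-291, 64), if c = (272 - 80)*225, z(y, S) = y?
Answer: -213059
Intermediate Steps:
c = 43200 (c = 192*225 = 43200)
(c - 255968) + z(-291, 64) = (43200 - 255968) - 291 = -212768 - 291 = -213059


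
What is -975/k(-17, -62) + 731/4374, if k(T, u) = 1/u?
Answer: 264409031/4374 ≈ 60450.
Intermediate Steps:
-975/k(-17, -62) + 731/4374 = -975/(1/(-62)) + 731/4374 = -975/(-1/62) + 731*(1/4374) = -975*(-62) + 731/4374 = 60450 + 731/4374 = 264409031/4374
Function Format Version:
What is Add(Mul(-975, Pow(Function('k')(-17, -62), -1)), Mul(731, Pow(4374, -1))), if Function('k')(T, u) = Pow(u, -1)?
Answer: Rational(264409031, 4374) ≈ 60450.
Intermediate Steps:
Add(Mul(-975, Pow(Function('k')(-17, -62), -1)), Mul(731, Pow(4374, -1))) = Add(Mul(-975, Pow(Pow(-62, -1), -1)), Mul(731, Pow(4374, -1))) = Add(Mul(-975, Pow(Rational(-1, 62), -1)), Mul(731, Rational(1, 4374))) = Add(Mul(-975, -62), Rational(731, 4374)) = Add(60450, Rational(731, 4374)) = Rational(264409031, 4374)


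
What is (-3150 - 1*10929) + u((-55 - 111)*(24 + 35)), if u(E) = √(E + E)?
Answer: -14079 + 2*I*√4897 ≈ -14079.0 + 139.96*I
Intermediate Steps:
u(E) = √2*√E (u(E) = √(2*E) = √2*√E)
(-3150 - 1*10929) + u((-55 - 111)*(24 + 35)) = (-3150 - 1*10929) + √2*√((-55 - 111)*(24 + 35)) = (-3150 - 10929) + √2*√(-166*59) = -14079 + √2*√(-9794) = -14079 + √2*(I*√9794) = -14079 + 2*I*√4897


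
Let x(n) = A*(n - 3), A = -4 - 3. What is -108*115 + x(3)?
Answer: -12420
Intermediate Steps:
A = -7
x(n) = 21 - 7*n (x(n) = -7*(n - 3) = -7*(-3 + n) = 21 - 7*n)
-108*115 + x(3) = -108*115 + (21 - 7*3) = -12420 + (21 - 21) = -12420 + 0 = -12420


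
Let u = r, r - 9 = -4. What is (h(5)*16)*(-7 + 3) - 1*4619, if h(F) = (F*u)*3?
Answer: -9419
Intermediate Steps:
r = 5 (r = 9 - 4 = 5)
u = 5
h(F) = 15*F (h(F) = (F*5)*3 = (5*F)*3 = 15*F)
(h(5)*16)*(-7 + 3) - 1*4619 = ((15*5)*16)*(-7 + 3) - 1*4619 = (75*16)*(-4) - 4619 = 1200*(-4) - 4619 = -4800 - 4619 = -9419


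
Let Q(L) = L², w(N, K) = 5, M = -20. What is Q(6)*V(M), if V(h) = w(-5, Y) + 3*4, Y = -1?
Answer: 612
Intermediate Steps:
V(h) = 17 (V(h) = 5 + 3*4 = 5 + 12 = 17)
Q(6)*V(M) = 6²*17 = 36*17 = 612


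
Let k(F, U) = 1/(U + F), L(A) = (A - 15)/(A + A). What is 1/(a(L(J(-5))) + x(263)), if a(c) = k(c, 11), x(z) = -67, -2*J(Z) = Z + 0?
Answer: -17/1137 ≈ -0.014952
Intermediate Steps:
J(Z) = -Z/2 (J(Z) = -(Z + 0)/2 = -Z/2)
L(A) = (-15 + A)/(2*A) (L(A) = (-15 + A)/((2*A)) = (-15 + A)*(1/(2*A)) = (-15 + A)/(2*A))
k(F, U) = 1/(F + U)
a(c) = 1/(11 + c) (a(c) = 1/(c + 11) = 1/(11 + c))
1/(a(L(J(-5))) + x(263)) = 1/(1/(11 + (-15 - ½*(-5))/(2*((-½*(-5))))) - 67) = 1/(1/(11 + (-15 + 5/2)/(2*(5/2))) - 67) = 1/(1/(11 + (½)*(⅖)*(-25/2)) - 67) = 1/(1/(11 - 5/2) - 67) = 1/(1/(17/2) - 67) = 1/(2/17 - 67) = 1/(-1137/17) = -17/1137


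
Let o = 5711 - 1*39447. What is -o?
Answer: 33736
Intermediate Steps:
o = -33736 (o = 5711 - 39447 = -33736)
-o = -1*(-33736) = 33736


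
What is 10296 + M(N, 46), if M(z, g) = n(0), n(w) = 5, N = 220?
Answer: 10301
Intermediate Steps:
M(z, g) = 5
10296 + M(N, 46) = 10296 + 5 = 10301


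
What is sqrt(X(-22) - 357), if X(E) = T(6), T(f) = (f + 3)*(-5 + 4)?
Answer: I*sqrt(366) ≈ 19.131*I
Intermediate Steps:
T(f) = -3 - f (T(f) = (3 + f)*(-1) = -3 - f)
X(E) = -9 (X(E) = -3 - 1*6 = -3 - 6 = -9)
sqrt(X(-22) - 357) = sqrt(-9 - 357) = sqrt(-366) = I*sqrt(366)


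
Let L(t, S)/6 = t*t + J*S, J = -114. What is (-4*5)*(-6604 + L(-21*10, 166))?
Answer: -2889040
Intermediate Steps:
L(t, S) = -684*S + 6*t² (L(t, S) = 6*(t*t - 114*S) = 6*(t² - 114*S) = -684*S + 6*t²)
(-4*5)*(-6604 + L(-21*10, 166)) = (-4*5)*(-6604 + (-684*166 + 6*(-21*10)²)) = -20*(-6604 + (-113544 + 6*(-210)²)) = -20*(-6604 + (-113544 + 6*44100)) = -20*(-6604 + (-113544 + 264600)) = -20*(-6604 + 151056) = -20*144452 = -2889040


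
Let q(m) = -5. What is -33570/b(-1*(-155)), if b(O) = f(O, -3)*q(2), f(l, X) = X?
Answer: -2238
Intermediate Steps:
b(O) = 15 (b(O) = -3*(-5) = 15)
-33570/b(-1*(-155)) = -33570/15 = -33570*1/15 = -2238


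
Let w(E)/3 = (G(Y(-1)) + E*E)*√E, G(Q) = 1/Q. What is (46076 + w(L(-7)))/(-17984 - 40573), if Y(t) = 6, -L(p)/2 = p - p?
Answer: -46076/58557 ≈ -0.78686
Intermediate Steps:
L(p) = 0 (L(p) = -2*(p - p) = -2*0 = 0)
G(Q) = 1/Q
w(E) = 3*√E*(⅙ + E²) (w(E) = 3*((1/6 + E*E)*√E) = 3*((⅙ + E²)*√E) = 3*(√E*(⅙ + E²)) = 3*√E*(⅙ + E²))
(46076 + w(L(-7)))/(-17984 - 40573) = (46076 + √0*(1 + 6*0²)/2)/(-17984 - 40573) = (46076 + (½)*0*(1 + 6*0))/(-58557) = (46076 + (½)*0*(1 + 0))*(-1/58557) = (46076 + (½)*0*1)*(-1/58557) = (46076 + 0)*(-1/58557) = 46076*(-1/58557) = -46076/58557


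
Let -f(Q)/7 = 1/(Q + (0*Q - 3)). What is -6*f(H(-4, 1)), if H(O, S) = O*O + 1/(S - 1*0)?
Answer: 3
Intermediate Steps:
H(O, S) = O² + 1/S (H(O, S) = O² + 1/(S + 0) = O² + 1/S)
f(Q) = -7/(-3 + Q) (f(Q) = -7/(Q + (0*Q - 3)) = -7/(Q + (0 - 3)) = -7/(Q - 3) = -7/(-3 + Q))
-6*f(H(-4, 1)) = -(-42)/(-3 + ((-4)² + 1/1)) = -(-42)/(-3 + (16 + 1)) = -(-42)/(-3 + 17) = -(-42)/14 = -6*(-½) = 3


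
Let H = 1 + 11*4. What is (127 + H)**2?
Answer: 29584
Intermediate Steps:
H = 45 (H = 1 + 44 = 45)
(127 + H)**2 = (127 + 45)**2 = 172**2 = 29584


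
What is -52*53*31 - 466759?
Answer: -552195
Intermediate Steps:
-52*53*31 - 466759 = -2756*31 - 466759 = -85436 - 466759 = -552195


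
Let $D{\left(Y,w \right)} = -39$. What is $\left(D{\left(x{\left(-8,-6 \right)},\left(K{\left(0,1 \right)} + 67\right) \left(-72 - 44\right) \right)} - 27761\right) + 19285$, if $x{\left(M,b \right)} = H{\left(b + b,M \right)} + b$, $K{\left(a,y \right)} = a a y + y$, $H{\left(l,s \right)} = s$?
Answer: $-8515$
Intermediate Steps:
$K{\left(a,y \right)} = y + y a^{2}$ ($K{\left(a,y \right)} = a^{2} y + y = y a^{2} + y = y + y a^{2}$)
$x{\left(M,b \right)} = M + b$
$\left(D{\left(x{\left(-8,-6 \right)},\left(K{\left(0,1 \right)} + 67\right) \left(-72 - 44\right) \right)} - 27761\right) + 19285 = \left(-39 - 27761\right) + 19285 = -27800 + 19285 = -8515$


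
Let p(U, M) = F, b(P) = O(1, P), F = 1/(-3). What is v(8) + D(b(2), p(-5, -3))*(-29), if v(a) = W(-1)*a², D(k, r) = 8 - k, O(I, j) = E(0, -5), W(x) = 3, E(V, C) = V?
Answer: -40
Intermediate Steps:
O(I, j) = 0
F = -⅓ ≈ -0.33333
b(P) = 0
p(U, M) = -⅓
v(a) = 3*a²
v(8) + D(b(2), p(-5, -3))*(-29) = 3*8² + (8 - 1*0)*(-29) = 3*64 + (8 + 0)*(-29) = 192 + 8*(-29) = 192 - 232 = -40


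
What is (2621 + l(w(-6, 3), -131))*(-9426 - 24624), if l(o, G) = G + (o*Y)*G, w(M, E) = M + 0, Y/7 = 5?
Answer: -1021500000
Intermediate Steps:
Y = 35 (Y = 7*5 = 35)
w(M, E) = M
l(o, G) = G + 35*G*o (l(o, G) = G + (o*35)*G = G + (35*o)*G = G + 35*G*o)
(2621 + l(w(-6, 3), -131))*(-9426 - 24624) = (2621 - 131*(1 + 35*(-6)))*(-9426 - 24624) = (2621 - 131*(1 - 210))*(-34050) = (2621 - 131*(-209))*(-34050) = (2621 + 27379)*(-34050) = 30000*(-34050) = -1021500000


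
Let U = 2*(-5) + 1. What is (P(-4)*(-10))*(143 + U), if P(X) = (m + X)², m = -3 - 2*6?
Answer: -483740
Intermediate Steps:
m = -15 (m = -3 - 12 = -15)
U = -9 (U = -10 + 1 = -9)
P(X) = (-15 + X)²
(P(-4)*(-10))*(143 + U) = ((-15 - 4)²*(-10))*(143 - 9) = ((-19)²*(-10))*134 = (361*(-10))*134 = -3610*134 = -483740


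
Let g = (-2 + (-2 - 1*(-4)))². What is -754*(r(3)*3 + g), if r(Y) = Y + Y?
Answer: -13572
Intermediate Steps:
r(Y) = 2*Y
g = 0 (g = (-2 + (-2 + 4))² = (-2 + 2)² = 0² = 0)
-754*(r(3)*3 + g) = -754*((2*3)*3 + 0) = -754*(6*3 + 0) = -754*(18 + 0) = -754*18 = -13572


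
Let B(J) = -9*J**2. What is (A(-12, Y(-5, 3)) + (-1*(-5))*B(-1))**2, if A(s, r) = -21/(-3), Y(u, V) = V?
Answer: 1444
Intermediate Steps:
A(s, r) = 7 (A(s, r) = -21*(-1/3) = 7)
(A(-12, Y(-5, 3)) + (-1*(-5))*B(-1))**2 = (7 + (-1*(-5))*(-9*(-1)**2))**2 = (7 + 5*(-9*1))**2 = (7 + 5*(-9))**2 = (7 - 45)**2 = (-38)**2 = 1444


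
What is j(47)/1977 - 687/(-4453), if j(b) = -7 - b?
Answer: 372579/2934527 ≈ 0.12696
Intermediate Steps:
j(47)/1977 - 687/(-4453) = (-7 - 1*47)/1977 - 687/(-4453) = (-7 - 47)*(1/1977) - 687*(-1/4453) = -54*1/1977 + 687/4453 = -18/659 + 687/4453 = 372579/2934527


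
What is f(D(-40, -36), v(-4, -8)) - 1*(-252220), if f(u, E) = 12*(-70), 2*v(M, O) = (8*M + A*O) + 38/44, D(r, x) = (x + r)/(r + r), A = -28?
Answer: 251380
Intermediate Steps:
D(r, x) = (r + x)/(2*r) (D(r, x) = (r + x)/((2*r)) = (r + x)*(1/(2*r)) = (r + x)/(2*r))
v(M, O) = 19/44 - 14*O + 4*M (v(M, O) = ((8*M - 28*O) + 38/44)/2 = ((-28*O + 8*M) + 38*(1/44))/2 = ((-28*O + 8*M) + 19/22)/2 = (19/22 - 28*O + 8*M)/2 = 19/44 - 14*O + 4*M)
f(u, E) = -840
f(D(-40, -36), v(-4, -8)) - 1*(-252220) = -840 - 1*(-252220) = -840 + 252220 = 251380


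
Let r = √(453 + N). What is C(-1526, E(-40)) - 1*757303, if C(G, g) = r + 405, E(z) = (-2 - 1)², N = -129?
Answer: -756880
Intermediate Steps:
E(z) = 9 (E(z) = (-3)² = 9)
r = 18 (r = √(453 - 129) = √324 = 18)
C(G, g) = 423 (C(G, g) = 18 + 405 = 423)
C(-1526, E(-40)) - 1*757303 = 423 - 1*757303 = 423 - 757303 = -756880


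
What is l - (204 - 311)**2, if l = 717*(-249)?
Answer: -189982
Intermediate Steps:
l = -178533
l - (204 - 311)**2 = -178533 - (204 - 311)**2 = -178533 - 1*(-107)**2 = -178533 - 1*11449 = -178533 - 11449 = -189982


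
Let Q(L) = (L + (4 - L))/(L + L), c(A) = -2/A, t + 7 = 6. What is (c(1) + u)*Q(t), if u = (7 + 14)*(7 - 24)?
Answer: 718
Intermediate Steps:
t = -1 (t = -7 + 6 = -1)
Q(L) = 2/L (Q(L) = 4/((2*L)) = 4*(1/(2*L)) = 2/L)
u = -357 (u = 21*(-17) = -357)
(c(1) + u)*Q(t) = (-2/1 - 357)*(2/(-1)) = (-2*1 - 357)*(2*(-1)) = (-2 - 357)*(-2) = -359*(-2) = 718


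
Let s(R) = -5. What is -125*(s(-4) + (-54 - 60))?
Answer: 14875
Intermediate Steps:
-125*(s(-4) + (-54 - 60)) = -125*(-5 + (-54 - 60)) = -125*(-5 - 114) = -125*(-119) = 14875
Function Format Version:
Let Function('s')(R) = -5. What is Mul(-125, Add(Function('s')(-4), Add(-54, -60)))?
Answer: 14875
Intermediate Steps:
Mul(-125, Add(Function('s')(-4), Add(-54, -60))) = Mul(-125, Add(-5, Add(-54, -60))) = Mul(-125, Add(-5, -114)) = Mul(-125, -119) = 14875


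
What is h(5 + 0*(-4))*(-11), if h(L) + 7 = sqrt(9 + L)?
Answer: 77 - 11*sqrt(14) ≈ 35.842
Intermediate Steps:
h(L) = -7 + sqrt(9 + L)
h(5 + 0*(-4))*(-11) = (-7 + sqrt(9 + (5 + 0*(-4))))*(-11) = (-7 + sqrt(9 + (5 + 0)))*(-11) = (-7 + sqrt(9 + 5))*(-11) = (-7 + sqrt(14))*(-11) = 77 - 11*sqrt(14)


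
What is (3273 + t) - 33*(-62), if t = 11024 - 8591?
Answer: 7752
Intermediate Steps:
t = 2433
(3273 + t) - 33*(-62) = (3273 + 2433) - 33*(-62) = 5706 + 2046 = 7752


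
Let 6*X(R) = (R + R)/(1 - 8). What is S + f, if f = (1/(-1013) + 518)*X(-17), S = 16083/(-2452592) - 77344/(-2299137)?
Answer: 16768115252445742855/39985049987920464 ≈ 419.36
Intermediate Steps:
X(R) = -R/21 (X(R) = ((R + R)/(1 - 8))/6 = ((2*R)/(-7))/6 = ((2*R)*(-⅐))/6 = (-2*R/7)/6 = -R/21)
S = 152716255277/5638845013104 (S = 16083*(-1/2452592) - 77344*(-1/2299137) = -16083/2452592 + 77344/2299137 = 152716255277/5638845013104 ≈ 0.027083)
f = 2973487/7091 (f = (1/(-1013) + 518)*(-1/21*(-17)) = (-1/1013 + 518)*(17/21) = (524733/1013)*(17/21) = 2973487/7091 ≈ 419.33)
S + f = 152716255277/5638845013104 + 2973487/7091 = 16768115252445742855/39985049987920464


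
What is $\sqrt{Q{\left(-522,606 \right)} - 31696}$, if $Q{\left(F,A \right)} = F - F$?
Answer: $4 i \sqrt{1981} \approx 178.03 i$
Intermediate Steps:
$Q{\left(F,A \right)} = 0$
$\sqrt{Q{\left(-522,606 \right)} - 31696} = \sqrt{0 - 31696} = \sqrt{-31696} = 4 i \sqrt{1981}$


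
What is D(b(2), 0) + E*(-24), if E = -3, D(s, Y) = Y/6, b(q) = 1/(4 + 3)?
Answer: 72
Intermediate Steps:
b(q) = 1/7
D(s, Y) = Y/6 (D(s, Y) = Y*(1/6) = Y/6)
D(b(2), 0) + E*(-24) = (1/6)*0 - 3*(-24) = 0 + 72 = 72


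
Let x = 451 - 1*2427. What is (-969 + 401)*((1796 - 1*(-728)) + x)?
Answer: -311264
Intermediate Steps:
x = -1976 (x = 451 - 2427 = -1976)
(-969 + 401)*((1796 - 1*(-728)) + x) = (-969 + 401)*((1796 - 1*(-728)) - 1976) = -568*((1796 + 728) - 1976) = -568*(2524 - 1976) = -568*548 = -311264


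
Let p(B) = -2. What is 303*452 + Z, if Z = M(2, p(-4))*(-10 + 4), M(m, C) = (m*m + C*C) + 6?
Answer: 136872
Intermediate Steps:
M(m, C) = 6 + C² + m² (M(m, C) = (m² + C²) + 6 = (C² + m²) + 6 = 6 + C² + m²)
Z = -84 (Z = (6 + (-2)² + 2²)*(-10 + 4) = (6 + 4 + 4)*(-6) = 14*(-6) = -84)
303*452 + Z = 303*452 - 84 = 136956 - 84 = 136872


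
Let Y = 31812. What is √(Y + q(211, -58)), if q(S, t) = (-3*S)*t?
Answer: 27*√94 ≈ 261.77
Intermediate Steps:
q(S, t) = -3*S*t
√(Y + q(211, -58)) = √(31812 - 3*211*(-58)) = √(31812 + 36714) = √68526 = 27*√94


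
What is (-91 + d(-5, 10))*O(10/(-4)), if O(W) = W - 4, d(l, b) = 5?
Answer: 559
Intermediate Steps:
O(W) = -4 + W
(-91 + d(-5, 10))*O(10/(-4)) = (-91 + 5)*(-4 + 10/(-4)) = -86*(-4 + 10*(-¼)) = -86*(-4 - 5/2) = -86*(-13/2) = 559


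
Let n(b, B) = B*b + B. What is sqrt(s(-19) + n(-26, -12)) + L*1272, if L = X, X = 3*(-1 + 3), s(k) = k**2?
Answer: 7632 + sqrt(661) ≈ 7657.7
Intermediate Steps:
X = 6 (X = 3*2 = 6)
n(b, B) = B + B*b
L = 6
sqrt(s(-19) + n(-26, -12)) + L*1272 = sqrt((-19)**2 - 12*(1 - 26)) + 6*1272 = sqrt(361 - 12*(-25)) + 7632 = sqrt(361 + 300) + 7632 = sqrt(661) + 7632 = 7632 + sqrt(661)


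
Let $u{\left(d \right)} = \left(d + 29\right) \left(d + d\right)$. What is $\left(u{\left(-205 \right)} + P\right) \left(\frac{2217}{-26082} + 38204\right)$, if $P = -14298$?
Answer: $\frac{1372754611321}{621} \approx 2.2106 \cdot 10^{9}$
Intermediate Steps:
$u{\left(d \right)} = 2 d \left(29 + d\right)$ ($u{\left(d \right)} = \left(29 + d\right) 2 d = 2 d \left(29 + d\right)$)
$\left(u{\left(-205 \right)} + P\right) \left(\frac{2217}{-26082} + 38204\right) = \left(2 \left(-205\right) \left(29 - 205\right) - 14298\right) \left(\frac{2217}{-26082} + 38204\right) = \left(2 \left(-205\right) \left(-176\right) - 14298\right) \left(2217 \left(- \frac{1}{26082}\right) + 38204\right) = \left(72160 - 14298\right) \left(- \frac{739}{8694} + 38204\right) = 57862 \cdot \frac{332144837}{8694} = \frac{1372754611321}{621}$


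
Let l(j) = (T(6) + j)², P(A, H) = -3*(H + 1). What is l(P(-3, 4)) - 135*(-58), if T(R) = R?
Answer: 7911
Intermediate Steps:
P(A, H) = -3 - 3*H (P(A, H) = -3*(1 + H) = -3 - 3*H)
l(j) = (6 + j)²
l(P(-3, 4)) - 135*(-58) = (6 + (-3 - 3*4))² - 135*(-58) = (6 + (-3 - 12))² + 7830 = (6 - 15)² + 7830 = (-9)² + 7830 = 81 + 7830 = 7911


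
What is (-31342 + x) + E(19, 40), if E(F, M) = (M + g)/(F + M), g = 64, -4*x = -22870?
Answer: -3023483/118 ≈ -25623.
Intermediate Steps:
x = 11435/2 (x = -¼*(-22870) = 11435/2 ≈ 5717.5)
E(F, M) = (64 + M)/(F + M) (E(F, M) = (M + 64)/(F + M) = (64 + M)/(F + M))
(-31342 + x) + E(19, 40) = (-31342 + 11435/2) + (64 + 40)/(19 + 40) = -51249/2 + 104/59 = -3023483/118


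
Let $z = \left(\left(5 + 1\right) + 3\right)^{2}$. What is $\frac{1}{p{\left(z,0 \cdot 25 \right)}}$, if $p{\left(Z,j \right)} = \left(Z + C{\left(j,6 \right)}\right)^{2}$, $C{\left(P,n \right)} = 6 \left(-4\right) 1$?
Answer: $\frac{1}{3249} \approx 0.00030779$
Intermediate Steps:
$C{\left(P,n \right)} = -24$ ($C{\left(P,n \right)} = \left(-24\right) 1 = -24$)
$z = 81$ ($z = \left(6 + 3\right)^{2} = 9^{2} = 81$)
$p{\left(Z,j \right)} = \left(-24 + Z\right)^{2}$ ($p{\left(Z,j \right)} = \left(Z - 24\right)^{2} = \left(-24 + Z\right)^{2}$)
$\frac{1}{p{\left(z,0 \cdot 25 \right)}} = \frac{1}{\left(-24 + 81\right)^{2}} = \frac{1}{57^{2}} = \frac{1}{3249}$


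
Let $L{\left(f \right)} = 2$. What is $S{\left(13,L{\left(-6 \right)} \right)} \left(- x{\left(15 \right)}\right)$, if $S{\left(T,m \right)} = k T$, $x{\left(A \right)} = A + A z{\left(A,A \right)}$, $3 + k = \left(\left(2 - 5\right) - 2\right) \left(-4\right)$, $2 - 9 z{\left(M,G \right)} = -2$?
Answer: $- \frac{14365}{3} \approx -4788.3$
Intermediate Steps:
$z{\left(M,G \right)} = \frac{4}{9}$ ($z{\left(M,G \right)} = \frac{2}{9} - - \frac{2}{9} = \frac{2}{9} + \frac{2}{9} = \frac{4}{9}$)
$k = 17$ ($k = -3 + \left(\left(2 - 5\right) - 2\right) \left(-4\right) = -3 + \left(-3 - 2\right) \left(-4\right) = -3 - -20 = -3 + 20 = 17$)
$x{\left(A \right)} = \frac{13 A}{9}$ ($x{\left(A \right)} = A + A \frac{4}{9} = A + \frac{4 A}{9} = \frac{13 A}{9}$)
$S{\left(T,m \right)} = 17 T$
$S{\left(13,L{\left(-6 \right)} \right)} \left(- x{\left(15 \right)}\right) = 17 \cdot 13 \left(- \frac{13 \cdot 15}{9}\right) = 221 \left(\left(-1\right) \frac{65}{3}\right) = 221 \left(- \frac{65}{3}\right) = - \frac{14365}{3}$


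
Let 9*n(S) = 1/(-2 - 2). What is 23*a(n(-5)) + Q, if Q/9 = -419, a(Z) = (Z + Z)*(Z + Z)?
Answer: -1221781/324 ≈ -3770.9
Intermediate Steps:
n(S) = -1/36 (n(S) = 1/(9*(-2 - 2)) = (⅑)/(-4) = (⅑)*(-¼) = -1/36)
a(Z) = 4*Z² (a(Z) = (2*Z)*(2*Z) = 4*Z²)
Q = -3771 (Q = 9*(-419) = -3771)
23*a(n(-5)) + Q = 23*(4*(-1/36)²) - 3771 = 23*(4*(1/1296)) - 3771 = 23*(1/324) - 3771 = 23/324 - 3771 = -1221781/324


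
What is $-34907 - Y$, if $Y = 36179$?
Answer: $-71086$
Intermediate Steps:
$-34907 - Y = -34907 - 36179 = -71086$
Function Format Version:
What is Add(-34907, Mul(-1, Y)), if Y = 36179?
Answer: -71086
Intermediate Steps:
Add(-34907, Mul(-1, Y)) = Add(-34907, Mul(-1, 36179)) = Add(-34907, -36179) = -71086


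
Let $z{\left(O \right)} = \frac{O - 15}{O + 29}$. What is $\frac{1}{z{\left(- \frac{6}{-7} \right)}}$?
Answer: $- \frac{19}{9} \approx -2.1111$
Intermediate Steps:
$z{\left(O \right)} = \frac{-15 + O}{29 + O}$
$\frac{1}{z{\left(- \frac{6}{-7} \right)}} = \frac{1}{\frac{1}{29 - \frac{6}{-7}} \left(-15 - \frac{6}{-7}\right)} = \frac{1}{\frac{1}{29 - - \frac{6}{7}} \left(-15 - - \frac{6}{7}\right)} = \frac{1}{\frac{1}{29 + \frac{6}{7}} \left(-15 + \frac{6}{7}\right)} = \frac{1}{\frac{1}{\frac{209}{7}} \left(- \frac{99}{7}\right)} = \frac{1}{\frac{7}{209} \left(- \frac{99}{7}\right)} = \frac{1}{- \frac{9}{19}} = - \frac{19}{9}$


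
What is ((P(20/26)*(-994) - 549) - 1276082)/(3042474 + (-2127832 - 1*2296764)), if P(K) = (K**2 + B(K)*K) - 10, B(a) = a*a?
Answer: 2785206327/3036522034 ≈ 0.91724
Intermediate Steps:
B(a) = a**2
P(K) = -10 + K**2 + K**3 (P(K) = (K**2 + K**2*K) - 10 = (K**2 + K**3) - 10 = -10 + K**2 + K**3)
((P(20/26)*(-994) - 549) - 1276082)/(3042474 + (-2127832 - 1*2296764)) = (((-10 + (20/26)**2 + (20/26)**3)*(-994) - 549) - 1276082)/(3042474 + (-2127832 - 1*2296764)) = (((-10 + (20*(1/26))**2 + (20*(1/26))**3)*(-994) - 549) - 1276082)/(3042474 + (-2127832 - 2296764)) = (((-10 + (10/13)**2 + (10/13)**3)*(-994) - 549) - 1276082)/(3042474 - 4424596) = (((-10 + 100/169 + 1000/2197)*(-994) - 549) - 1276082)/(-1382122) = ((-19670/2197*(-994) - 549) - 1276082)*(-1/1382122) = ((19551980/2197 - 549) - 1276082)*(-1/1382122) = (18345827/2197 - 1276082)*(-1/1382122) = -2785206327/2197*(-1/1382122) = 2785206327/3036522034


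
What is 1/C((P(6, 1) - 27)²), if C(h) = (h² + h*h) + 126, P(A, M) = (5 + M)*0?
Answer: 1/1063008 ≈ 9.4073e-7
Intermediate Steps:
P(A, M) = 0
C(h) = 126 + 2*h² (C(h) = (h² + h²) + 126 = 2*h² + 126 = 126 + 2*h²)
1/C((P(6, 1) - 27)²) = 1/(126 + 2*((0 - 27)²)²) = 1/(126 + 2*((-27)²)²) = 1/(126 + 2*729²) = 1/(126 + 2*531441) = 1/(126 + 1062882) = 1/1063008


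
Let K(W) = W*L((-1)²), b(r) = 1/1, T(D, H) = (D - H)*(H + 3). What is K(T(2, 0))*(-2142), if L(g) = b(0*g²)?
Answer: -12852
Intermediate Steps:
T(D, H) = (3 + H)*(D - H) (T(D, H) = (D - H)*(3 + H) = (3 + H)*(D - H))
b(r) = 1 (b(r) = 1*1 = 1)
L(g) = 1
K(W) = W (K(W) = W*1 = W)
K(T(2, 0))*(-2142) = (-1*0² - 3*0 + 3*2 + 2*0)*(-2142) = (-1*0 + 0 + 6 + 0)*(-2142) = (0 + 0 + 6 + 0)*(-2142) = 6*(-2142) = -12852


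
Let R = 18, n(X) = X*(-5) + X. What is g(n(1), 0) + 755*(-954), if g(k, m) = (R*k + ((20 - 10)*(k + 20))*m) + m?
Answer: -720342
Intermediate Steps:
n(X) = -4*X (n(X) = -5*X + X = -4*X)
g(k, m) = m + 18*k + m*(200 + 10*k) (g(k, m) = (18*k + ((20 - 10)*(k + 20))*m) + m = (18*k + (10*(20 + k))*m) + m = (18*k + (200 + 10*k)*m) + m = (18*k + m*(200 + 10*k)) + m = m + 18*k + m*(200 + 10*k))
g(n(1), 0) + 755*(-954) = (18*(-4*1) + 201*0 + 10*(-4*1)*0) + 755*(-954) = (18*(-4) + 0 + 10*(-4)*0) - 720270 = (-72 + 0 + 0) - 720270 = -72 - 720270 = -720342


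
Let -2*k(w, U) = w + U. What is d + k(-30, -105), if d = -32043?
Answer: -63951/2 ≈ -31976.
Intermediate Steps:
k(w, U) = -U/2 - w/2 (k(w, U) = -(w + U)/2 = -(U + w)/2 = -U/2 - w/2)
d + k(-30, -105) = -32043 + (-1/2*(-105) - 1/2*(-30)) = -32043 + (105/2 + 15) = -32043 + 135/2 = -63951/2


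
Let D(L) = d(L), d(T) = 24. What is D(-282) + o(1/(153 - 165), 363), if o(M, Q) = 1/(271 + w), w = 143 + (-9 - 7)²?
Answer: 16081/670 ≈ 24.001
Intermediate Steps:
D(L) = 24
w = 399 (w = 143 + (-16)² = 143 + 256 = 399)
o(M, Q) = 1/670 (o(M, Q) = 1/(271 + 399) = 1/670)
D(-282) + o(1/(153 - 165), 363) = 24 + 1/670 = 16081/670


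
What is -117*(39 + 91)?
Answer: -15210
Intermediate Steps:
-117*(39 + 91) = -117*130 = -15210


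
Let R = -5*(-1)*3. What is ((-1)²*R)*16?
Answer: 240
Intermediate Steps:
R = 15 (R = -(-5)*3 = -1*(-15) = 15)
((-1)²*R)*16 = ((-1)²*15)*16 = (1*15)*16 = 15*16 = 240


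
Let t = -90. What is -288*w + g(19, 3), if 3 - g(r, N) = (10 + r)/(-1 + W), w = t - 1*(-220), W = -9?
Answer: -374341/10 ≈ -37434.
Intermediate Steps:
w = 130 (w = -90 - 1*(-220) = -90 + 220 = 130)
g(r, N) = 4 + r/10 (g(r, N) = 3 - (10 + r)/(-1 - 9) = 3 - (10 + r)/(-10) = 3 - (10 + r)*(-1)/10 = 3 - (-1 - r/10) = 3 + (1 + r/10) = 4 + r/10)
-288*w + g(19, 3) = -288*130 + (4 + (⅒)*19) = -37440 + (4 + 19/10) = -37440 + 59/10 = -374341/10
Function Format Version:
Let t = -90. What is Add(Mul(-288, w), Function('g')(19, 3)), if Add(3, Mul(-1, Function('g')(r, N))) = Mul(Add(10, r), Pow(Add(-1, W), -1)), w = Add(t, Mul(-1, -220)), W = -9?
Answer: Rational(-374341, 10) ≈ -37434.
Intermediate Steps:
w = 130 (w = Add(-90, Mul(-1, -220)) = Add(-90, 220) = 130)
Function('g')(r, N) = Add(4, Mul(Rational(1, 10), r)) (Function('g')(r, N) = Add(3, Mul(-1, Mul(Add(10, r), Pow(Add(-1, -9), -1)))) = Add(3, Mul(-1, Mul(Add(10, r), Pow(-10, -1)))) = Add(3, Mul(-1, Mul(Add(10, r), Rational(-1, 10)))) = Add(3, Mul(-1, Add(-1, Mul(Rational(-1, 10), r)))) = Add(3, Add(1, Mul(Rational(1, 10), r))) = Add(4, Mul(Rational(1, 10), r)))
Add(Mul(-288, w), Function('g')(19, 3)) = Add(Mul(-288, 130), Add(4, Mul(Rational(1, 10), 19))) = Add(-37440, Add(4, Rational(19, 10))) = Add(-37440, Rational(59, 10)) = Rational(-374341, 10)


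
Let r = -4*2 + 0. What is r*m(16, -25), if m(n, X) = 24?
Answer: -192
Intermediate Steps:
r = -8 (r = -8 + 0 = -8)
r*m(16, -25) = -8*24 = -192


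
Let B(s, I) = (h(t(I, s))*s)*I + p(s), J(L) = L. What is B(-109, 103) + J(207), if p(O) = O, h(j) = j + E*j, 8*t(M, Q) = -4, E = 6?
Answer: 78785/2 ≈ 39393.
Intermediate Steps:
t(M, Q) = -½ (t(M, Q) = (⅛)*(-4) = -½)
h(j) = 7*j (h(j) = j + 6*j = 7*j)
B(s, I) = s - 7*I*s/2 (B(s, I) = ((7*(-½))*s)*I + s = (-7*s/2)*I + s = -7*I*s/2 + s = s - 7*I*s/2)
B(-109, 103) + J(207) = (½)*(-109)*(2 - 7*103) + 207 = (½)*(-109)*(2 - 721) + 207 = (½)*(-109)*(-719) + 207 = 78371/2 + 207 = 78785/2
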